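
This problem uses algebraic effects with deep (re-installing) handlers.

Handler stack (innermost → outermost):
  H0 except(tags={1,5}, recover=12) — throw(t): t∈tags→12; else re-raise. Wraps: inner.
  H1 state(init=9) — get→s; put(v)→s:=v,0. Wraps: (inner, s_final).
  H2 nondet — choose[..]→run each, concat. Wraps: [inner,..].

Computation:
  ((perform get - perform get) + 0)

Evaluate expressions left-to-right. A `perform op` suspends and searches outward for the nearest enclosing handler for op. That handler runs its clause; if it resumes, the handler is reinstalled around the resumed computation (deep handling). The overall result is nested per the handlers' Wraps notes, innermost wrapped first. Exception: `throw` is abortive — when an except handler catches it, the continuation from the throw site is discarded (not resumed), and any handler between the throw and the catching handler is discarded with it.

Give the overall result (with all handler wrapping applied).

Answer: [(0, 9)]

Working:
get @ H1 ⇒ 9
get @ H1 ⇒ 9
H0 returns 0
H1 returns (0, 9)
H2 returns [(0, 9)]
= [(0, 9)]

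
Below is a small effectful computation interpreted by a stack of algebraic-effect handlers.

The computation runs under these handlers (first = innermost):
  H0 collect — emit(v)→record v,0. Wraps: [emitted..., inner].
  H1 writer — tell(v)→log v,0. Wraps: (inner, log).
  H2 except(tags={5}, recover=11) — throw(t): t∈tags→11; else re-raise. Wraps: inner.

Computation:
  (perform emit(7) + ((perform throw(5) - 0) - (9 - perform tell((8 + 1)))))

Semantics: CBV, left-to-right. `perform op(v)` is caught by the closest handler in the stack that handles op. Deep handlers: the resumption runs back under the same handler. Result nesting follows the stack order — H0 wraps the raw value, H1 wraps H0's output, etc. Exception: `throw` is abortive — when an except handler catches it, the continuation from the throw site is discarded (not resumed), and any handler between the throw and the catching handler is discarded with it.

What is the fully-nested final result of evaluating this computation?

Working:
emit(7) @ H0 ⇒ out+=7
throw(5) @ H2 caught ⇒ 11
= 11

Answer: 11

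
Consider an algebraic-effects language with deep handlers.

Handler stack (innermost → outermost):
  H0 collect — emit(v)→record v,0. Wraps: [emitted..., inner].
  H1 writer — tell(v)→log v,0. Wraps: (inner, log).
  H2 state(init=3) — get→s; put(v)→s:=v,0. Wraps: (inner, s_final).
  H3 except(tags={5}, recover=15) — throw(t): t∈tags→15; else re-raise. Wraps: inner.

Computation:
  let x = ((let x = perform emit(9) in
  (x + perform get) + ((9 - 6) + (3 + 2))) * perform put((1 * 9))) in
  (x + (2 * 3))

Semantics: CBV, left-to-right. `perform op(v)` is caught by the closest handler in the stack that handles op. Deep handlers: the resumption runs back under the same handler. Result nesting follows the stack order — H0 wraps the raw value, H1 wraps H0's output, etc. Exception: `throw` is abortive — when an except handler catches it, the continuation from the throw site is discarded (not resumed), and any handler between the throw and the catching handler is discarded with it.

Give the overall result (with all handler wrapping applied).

Working:
emit(9) @ H0 ⇒ out+=9
get @ H2 ⇒ 3
put(9) @ H2 ⇒ s:=9
H0 returns [9, 6]
H1 returns ([9, 6], ())
H2 returns (([9, 6], ()), 9)
H3 returns (([9, 6], ()), 9)
= (([9, 6], ()), 9)

Answer: (([9, 6], ()), 9)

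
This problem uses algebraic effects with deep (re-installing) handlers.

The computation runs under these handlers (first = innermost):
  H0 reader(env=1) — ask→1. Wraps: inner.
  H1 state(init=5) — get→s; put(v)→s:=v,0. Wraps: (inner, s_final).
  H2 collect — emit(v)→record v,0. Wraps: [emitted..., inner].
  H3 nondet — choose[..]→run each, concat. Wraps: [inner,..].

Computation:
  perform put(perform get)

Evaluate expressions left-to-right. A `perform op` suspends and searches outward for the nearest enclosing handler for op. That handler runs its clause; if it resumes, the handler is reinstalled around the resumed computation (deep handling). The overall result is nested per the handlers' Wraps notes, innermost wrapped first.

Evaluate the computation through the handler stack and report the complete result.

Step-by-step:
get @ H1 ⇒ 5
put(5) @ H1 ⇒ s:=5
H0 returns 0
H1 returns (0, 5)
H2 returns [(0, 5)]
H3 returns [[(0, 5)]]
= [[(0, 5)]]

Answer: [[(0, 5)]]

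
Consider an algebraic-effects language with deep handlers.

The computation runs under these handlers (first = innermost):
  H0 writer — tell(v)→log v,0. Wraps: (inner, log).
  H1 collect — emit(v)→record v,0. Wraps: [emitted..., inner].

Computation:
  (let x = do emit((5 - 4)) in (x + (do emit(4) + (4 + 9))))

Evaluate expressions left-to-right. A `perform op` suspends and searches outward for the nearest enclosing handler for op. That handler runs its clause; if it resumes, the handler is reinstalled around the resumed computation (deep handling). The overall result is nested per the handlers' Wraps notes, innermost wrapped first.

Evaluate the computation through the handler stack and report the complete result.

Evaluation trace:
emit(1) @ H1 ⇒ out+=1
emit(4) @ H1 ⇒ out+=4
H0 returns (13, ())
H1 returns [1, 4, (13, ())]
= [1, 4, (13, ())]

Answer: [1, 4, (13, ())]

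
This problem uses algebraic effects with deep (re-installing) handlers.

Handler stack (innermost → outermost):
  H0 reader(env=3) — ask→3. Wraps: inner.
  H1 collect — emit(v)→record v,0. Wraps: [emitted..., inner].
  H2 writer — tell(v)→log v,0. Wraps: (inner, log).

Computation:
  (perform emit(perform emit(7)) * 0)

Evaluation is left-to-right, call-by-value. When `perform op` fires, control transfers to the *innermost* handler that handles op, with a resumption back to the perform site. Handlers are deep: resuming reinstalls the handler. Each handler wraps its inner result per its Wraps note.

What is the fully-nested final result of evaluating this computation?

Answer: ([7, 0, 0], ())

Evaluation trace:
emit(7) @ H1 ⇒ out+=7
emit(0) @ H1 ⇒ out+=0
H0 returns 0
H1 returns [7, 0, 0]
H2 returns ([7, 0, 0], ())
= ([7, 0, 0], ())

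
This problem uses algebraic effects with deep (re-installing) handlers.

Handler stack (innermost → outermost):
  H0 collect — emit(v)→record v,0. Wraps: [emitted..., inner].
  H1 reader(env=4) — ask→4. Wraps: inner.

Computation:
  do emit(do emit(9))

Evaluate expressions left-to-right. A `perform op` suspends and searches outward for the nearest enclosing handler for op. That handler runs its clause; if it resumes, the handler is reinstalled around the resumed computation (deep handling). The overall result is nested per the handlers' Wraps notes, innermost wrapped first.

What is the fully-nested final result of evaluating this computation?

Answer: [9, 0, 0]

Working:
emit(9) @ H0 ⇒ out+=9
emit(0) @ H0 ⇒ out+=0
H0 returns [9, 0, 0]
H1 returns [9, 0, 0]
= [9, 0, 0]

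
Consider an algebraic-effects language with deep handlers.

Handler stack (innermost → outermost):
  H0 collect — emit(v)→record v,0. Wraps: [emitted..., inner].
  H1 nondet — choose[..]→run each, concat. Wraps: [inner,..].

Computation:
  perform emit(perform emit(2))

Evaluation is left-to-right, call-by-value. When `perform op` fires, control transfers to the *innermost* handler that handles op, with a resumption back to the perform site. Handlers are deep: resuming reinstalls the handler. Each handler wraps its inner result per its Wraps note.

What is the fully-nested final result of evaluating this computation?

Evaluation trace:
emit(2) @ H0 ⇒ out+=2
emit(0) @ H0 ⇒ out+=0
H0 returns [2, 0, 0]
H1 returns [[2, 0, 0]]
= [[2, 0, 0]]

Answer: [[2, 0, 0]]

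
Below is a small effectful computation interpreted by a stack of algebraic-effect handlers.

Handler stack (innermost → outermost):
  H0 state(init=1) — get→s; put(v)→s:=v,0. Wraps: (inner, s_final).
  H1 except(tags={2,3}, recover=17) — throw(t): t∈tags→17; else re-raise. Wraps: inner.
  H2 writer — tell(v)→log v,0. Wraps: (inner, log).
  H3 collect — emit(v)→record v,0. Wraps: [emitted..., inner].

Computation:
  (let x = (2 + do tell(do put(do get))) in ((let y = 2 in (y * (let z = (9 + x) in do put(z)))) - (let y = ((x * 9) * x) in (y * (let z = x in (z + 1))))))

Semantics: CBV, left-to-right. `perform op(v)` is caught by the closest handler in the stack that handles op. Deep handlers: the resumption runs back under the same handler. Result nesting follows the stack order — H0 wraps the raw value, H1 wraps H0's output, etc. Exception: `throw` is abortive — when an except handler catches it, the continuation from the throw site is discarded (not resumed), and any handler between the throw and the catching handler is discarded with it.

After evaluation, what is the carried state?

Working:
get @ H0 ⇒ 1
put(1) @ H0 ⇒ s:=1
tell(0) @ H2 ⇒ log+=0
put(11) @ H0 ⇒ s:=11
H0 returns (-108, 11)
H1 returns (-108, 11)
H2 returns ((-108, 11), (0))
H3 returns [((-108, 11), (0))]
= [((-108, 11), (0))]

Answer: 11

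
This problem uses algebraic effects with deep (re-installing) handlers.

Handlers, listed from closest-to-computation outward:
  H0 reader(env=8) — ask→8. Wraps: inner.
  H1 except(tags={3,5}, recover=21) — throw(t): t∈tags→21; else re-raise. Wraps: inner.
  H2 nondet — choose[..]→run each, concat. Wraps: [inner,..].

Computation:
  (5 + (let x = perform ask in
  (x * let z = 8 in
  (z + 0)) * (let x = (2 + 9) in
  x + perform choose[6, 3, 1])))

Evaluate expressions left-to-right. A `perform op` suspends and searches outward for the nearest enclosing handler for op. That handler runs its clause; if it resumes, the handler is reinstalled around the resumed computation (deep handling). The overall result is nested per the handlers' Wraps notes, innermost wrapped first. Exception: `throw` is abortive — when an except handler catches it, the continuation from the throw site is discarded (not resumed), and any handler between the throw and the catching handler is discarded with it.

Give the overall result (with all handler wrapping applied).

Step-by-step:
ask @ H0 ⇒ 8
choose[6, 3, 1] @ H2
  branch[0] choose=6:
    H0 returns 1093
    H1 returns 1093
    H2 returns [1093]
  branch[1] choose=3:
    H0 returns 901
    H1 returns 901
    H2 returns [901]
  branch[2] choose=1:
    H0 returns 773
    H1 returns 773
    H2 returns [773]
= [1093, 901, 773]

Answer: [1093, 901, 773]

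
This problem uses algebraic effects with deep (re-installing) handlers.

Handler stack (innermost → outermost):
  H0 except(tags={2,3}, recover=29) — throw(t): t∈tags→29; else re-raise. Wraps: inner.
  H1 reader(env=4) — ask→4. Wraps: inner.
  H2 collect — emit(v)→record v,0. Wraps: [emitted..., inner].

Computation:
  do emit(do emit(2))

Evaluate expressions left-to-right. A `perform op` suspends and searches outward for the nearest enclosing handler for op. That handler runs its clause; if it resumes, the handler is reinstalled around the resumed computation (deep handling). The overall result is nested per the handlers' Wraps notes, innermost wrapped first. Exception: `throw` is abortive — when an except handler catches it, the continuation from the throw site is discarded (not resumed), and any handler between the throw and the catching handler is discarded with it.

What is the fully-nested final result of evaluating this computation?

Answer: [2, 0, 0]

Step-by-step:
emit(2) @ H2 ⇒ out+=2
emit(0) @ H2 ⇒ out+=0
H0 returns 0
H1 returns 0
H2 returns [2, 0, 0]
= [2, 0, 0]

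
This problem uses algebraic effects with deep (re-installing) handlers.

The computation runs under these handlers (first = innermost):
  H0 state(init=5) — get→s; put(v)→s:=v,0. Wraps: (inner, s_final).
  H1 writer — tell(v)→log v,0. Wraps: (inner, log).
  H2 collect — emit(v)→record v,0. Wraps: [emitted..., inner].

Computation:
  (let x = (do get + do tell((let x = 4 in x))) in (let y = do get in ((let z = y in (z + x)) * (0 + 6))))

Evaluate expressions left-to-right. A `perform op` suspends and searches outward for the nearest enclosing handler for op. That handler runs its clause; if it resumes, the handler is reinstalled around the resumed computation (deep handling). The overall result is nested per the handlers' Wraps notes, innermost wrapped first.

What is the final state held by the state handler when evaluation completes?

Answer: 5

Evaluation trace:
get @ H0 ⇒ 5
tell(4) @ H1 ⇒ log+=4
get @ H0 ⇒ 5
H0 returns (60, 5)
H1 returns ((60, 5), (4))
H2 returns [((60, 5), (4))]
= [((60, 5), (4))]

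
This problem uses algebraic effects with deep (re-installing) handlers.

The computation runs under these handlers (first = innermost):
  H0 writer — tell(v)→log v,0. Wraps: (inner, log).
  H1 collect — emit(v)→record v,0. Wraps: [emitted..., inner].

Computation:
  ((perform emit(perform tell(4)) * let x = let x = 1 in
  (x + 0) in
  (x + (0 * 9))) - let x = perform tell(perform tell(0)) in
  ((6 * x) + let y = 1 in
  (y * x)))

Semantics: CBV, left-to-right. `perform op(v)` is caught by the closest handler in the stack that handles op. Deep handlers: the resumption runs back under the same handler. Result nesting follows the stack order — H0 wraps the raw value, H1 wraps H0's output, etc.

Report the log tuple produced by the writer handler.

Answer: (4, 0, 0)

Step-by-step:
tell(4) @ H0 ⇒ log+=4
emit(0) @ H1 ⇒ out+=0
tell(0) @ H0 ⇒ log+=0
tell(0) @ H0 ⇒ log+=0
H0 returns (0, (4, 0, 0))
H1 returns [0, (0, (4, 0, 0))]
= [0, (0, (4, 0, 0))]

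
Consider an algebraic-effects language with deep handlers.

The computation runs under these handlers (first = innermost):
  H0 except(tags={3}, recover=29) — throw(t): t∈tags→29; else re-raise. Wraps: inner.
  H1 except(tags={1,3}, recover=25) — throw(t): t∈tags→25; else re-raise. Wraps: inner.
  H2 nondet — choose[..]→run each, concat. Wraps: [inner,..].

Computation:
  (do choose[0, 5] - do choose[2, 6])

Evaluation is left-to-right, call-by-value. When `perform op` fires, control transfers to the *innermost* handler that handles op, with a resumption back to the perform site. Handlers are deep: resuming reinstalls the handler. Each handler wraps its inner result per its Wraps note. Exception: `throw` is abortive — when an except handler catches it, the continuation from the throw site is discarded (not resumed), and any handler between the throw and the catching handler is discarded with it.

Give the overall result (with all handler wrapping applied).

Answer: [-2, -6, 3, -1]

Evaluation trace:
choose[0, 5] @ H2
  branch[0] choose=0:
    choose[2, 6] @ H2
      branch[0] choose=2:
        H0 returns -2
        H1 returns -2
        H2 returns [-2]
      branch[1] choose=6:
        H0 returns -6
        H1 returns -6
        H2 returns [-6]
  branch[1] choose=5:
    choose[2, 6] @ H2
      branch[0] choose=2:
        H0 returns 3
        H1 returns 3
        H2 returns [3]
      branch[1] choose=6:
        H0 returns -1
        H1 returns -1
        H2 returns [-1]
= [-2, -6, 3, -1]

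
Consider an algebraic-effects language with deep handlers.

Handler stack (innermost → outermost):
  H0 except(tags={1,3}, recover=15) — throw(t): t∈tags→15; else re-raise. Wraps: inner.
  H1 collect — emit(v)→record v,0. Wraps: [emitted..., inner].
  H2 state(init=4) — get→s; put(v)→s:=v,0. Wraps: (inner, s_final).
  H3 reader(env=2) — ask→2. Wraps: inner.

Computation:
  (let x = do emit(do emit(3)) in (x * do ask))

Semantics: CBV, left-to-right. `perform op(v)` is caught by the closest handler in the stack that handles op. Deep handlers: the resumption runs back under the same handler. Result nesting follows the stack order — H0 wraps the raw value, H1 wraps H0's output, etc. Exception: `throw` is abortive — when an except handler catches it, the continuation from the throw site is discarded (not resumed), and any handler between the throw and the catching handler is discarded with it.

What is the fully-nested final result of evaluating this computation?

Answer: ([3, 0, 0], 4)

Working:
emit(3) @ H1 ⇒ out+=3
emit(0) @ H1 ⇒ out+=0
ask @ H3 ⇒ 2
H0 returns 0
H1 returns [3, 0, 0]
H2 returns ([3, 0, 0], 4)
H3 returns ([3, 0, 0], 4)
= ([3, 0, 0], 4)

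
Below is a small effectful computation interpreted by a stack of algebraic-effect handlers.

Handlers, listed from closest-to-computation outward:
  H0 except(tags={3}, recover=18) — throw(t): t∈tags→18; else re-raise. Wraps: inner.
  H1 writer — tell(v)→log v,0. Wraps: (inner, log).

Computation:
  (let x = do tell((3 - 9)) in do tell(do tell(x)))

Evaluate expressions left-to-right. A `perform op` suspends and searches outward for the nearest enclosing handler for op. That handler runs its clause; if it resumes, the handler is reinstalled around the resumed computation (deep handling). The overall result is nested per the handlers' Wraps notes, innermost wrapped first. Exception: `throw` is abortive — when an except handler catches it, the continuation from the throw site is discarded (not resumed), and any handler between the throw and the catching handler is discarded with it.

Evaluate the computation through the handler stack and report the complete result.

Answer: (0, (-6, 0, 0))

Step-by-step:
tell(-6) @ H1 ⇒ log+=-6
tell(0) @ H1 ⇒ log+=0
tell(0) @ H1 ⇒ log+=0
H0 returns 0
H1 returns (0, (-6, 0, 0))
= (0, (-6, 0, 0))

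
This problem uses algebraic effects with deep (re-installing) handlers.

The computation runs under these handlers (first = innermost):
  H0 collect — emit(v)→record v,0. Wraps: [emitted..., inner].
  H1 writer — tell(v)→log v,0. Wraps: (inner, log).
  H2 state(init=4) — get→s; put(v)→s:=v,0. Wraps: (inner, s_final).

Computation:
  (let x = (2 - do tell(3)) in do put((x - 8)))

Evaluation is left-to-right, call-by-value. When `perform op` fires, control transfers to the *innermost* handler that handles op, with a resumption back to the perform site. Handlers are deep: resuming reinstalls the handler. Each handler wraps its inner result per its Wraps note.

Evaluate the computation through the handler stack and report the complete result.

Answer: (([0], (3)), -6)

Working:
tell(3) @ H1 ⇒ log+=3
put(-6) @ H2 ⇒ s:=-6
H0 returns [0]
H1 returns ([0], (3))
H2 returns (([0], (3)), -6)
= (([0], (3)), -6)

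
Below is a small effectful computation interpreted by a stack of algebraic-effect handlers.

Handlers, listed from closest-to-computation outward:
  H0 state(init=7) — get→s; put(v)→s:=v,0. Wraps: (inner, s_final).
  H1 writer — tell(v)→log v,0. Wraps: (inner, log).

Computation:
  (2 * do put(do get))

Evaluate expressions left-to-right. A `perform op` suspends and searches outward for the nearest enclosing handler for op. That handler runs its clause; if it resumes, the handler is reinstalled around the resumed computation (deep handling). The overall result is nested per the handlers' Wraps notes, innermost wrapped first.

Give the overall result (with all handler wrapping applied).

Answer: ((0, 7), ())

Working:
get @ H0 ⇒ 7
put(7) @ H0 ⇒ s:=7
H0 returns (0, 7)
H1 returns ((0, 7), ())
= ((0, 7), ())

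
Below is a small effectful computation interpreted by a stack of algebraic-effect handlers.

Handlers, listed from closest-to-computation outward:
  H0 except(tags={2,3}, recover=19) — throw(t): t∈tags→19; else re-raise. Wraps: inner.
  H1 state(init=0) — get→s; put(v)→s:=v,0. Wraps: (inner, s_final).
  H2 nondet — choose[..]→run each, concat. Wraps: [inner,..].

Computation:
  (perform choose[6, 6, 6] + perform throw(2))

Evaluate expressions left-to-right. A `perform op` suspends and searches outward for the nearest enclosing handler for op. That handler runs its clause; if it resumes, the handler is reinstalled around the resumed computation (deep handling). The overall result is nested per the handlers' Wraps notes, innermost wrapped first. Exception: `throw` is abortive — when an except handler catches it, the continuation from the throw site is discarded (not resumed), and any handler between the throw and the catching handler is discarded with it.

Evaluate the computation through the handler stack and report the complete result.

Answer: [(19, 0), (19, 0), (19, 0)]

Evaluation trace:
choose[6, 6, 6] @ H2
  branch[0] choose=6:
    throw(2) @ H0 caught ⇒ 19
    H1 returns (19, 0)
    H2 returns [(19, 0)]
  branch[1] choose=6:
    throw(2) @ H0 caught ⇒ 19
    H1 returns (19, 0)
    H2 returns [(19, 0)]
  branch[2] choose=6:
    throw(2) @ H0 caught ⇒ 19
    H1 returns (19, 0)
    H2 returns [(19, 0)]
= [(19, 0), (19, 0), (19, 0)]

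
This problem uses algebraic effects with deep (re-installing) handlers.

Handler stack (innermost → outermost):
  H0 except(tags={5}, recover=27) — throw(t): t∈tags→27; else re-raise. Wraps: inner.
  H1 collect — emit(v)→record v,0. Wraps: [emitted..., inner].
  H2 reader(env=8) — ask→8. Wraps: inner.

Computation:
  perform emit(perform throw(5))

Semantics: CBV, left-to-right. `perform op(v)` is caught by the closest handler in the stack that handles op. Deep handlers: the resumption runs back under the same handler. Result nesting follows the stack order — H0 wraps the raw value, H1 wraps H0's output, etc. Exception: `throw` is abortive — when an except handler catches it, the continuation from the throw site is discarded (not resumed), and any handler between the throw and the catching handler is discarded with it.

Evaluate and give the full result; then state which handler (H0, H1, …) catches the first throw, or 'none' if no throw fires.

Working:
throw(5) @ H0 caught ⇒ 27
H1 returns [27]
H2 returns [27]
= [27]

Answer: [27] ; first throw caught by: H0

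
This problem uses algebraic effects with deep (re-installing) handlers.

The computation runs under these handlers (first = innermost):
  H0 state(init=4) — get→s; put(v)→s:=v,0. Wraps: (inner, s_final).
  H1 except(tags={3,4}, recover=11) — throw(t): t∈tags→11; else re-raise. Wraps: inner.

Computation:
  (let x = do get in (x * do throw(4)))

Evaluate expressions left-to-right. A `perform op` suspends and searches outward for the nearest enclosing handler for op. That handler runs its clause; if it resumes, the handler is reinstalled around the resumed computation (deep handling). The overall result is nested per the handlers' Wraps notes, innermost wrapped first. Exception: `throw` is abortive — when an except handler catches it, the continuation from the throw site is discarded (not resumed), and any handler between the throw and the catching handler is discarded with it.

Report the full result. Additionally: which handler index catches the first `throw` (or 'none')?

Answer: 11 ; first throw caught by: H1

Step-by-step:
get @ H0 ⇒ 4
throw(4) @ H1 caught ⇒ 11
= 11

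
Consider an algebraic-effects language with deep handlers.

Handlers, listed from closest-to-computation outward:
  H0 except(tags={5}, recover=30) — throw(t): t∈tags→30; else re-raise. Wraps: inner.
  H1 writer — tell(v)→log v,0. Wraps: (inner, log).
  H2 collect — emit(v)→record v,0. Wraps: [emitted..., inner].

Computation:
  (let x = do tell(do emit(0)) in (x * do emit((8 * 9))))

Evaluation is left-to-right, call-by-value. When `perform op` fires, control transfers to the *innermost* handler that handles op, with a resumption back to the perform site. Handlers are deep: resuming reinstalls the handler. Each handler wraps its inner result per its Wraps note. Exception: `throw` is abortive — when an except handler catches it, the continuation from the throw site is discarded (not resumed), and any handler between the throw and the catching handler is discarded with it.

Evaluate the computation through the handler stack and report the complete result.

Working:
emit(0) @ H2 ⇒ out+=0
tell(0) @ H1 ⇒ log+=0
emit(72) @ H2 ⇒ out+=72
H0 returns 0
H1 returns (0, (0))
H2 returns [0, 72, (0, (0))]
= [0, 72, (0, (0))]

Answer: [0, 72, (0, (0))]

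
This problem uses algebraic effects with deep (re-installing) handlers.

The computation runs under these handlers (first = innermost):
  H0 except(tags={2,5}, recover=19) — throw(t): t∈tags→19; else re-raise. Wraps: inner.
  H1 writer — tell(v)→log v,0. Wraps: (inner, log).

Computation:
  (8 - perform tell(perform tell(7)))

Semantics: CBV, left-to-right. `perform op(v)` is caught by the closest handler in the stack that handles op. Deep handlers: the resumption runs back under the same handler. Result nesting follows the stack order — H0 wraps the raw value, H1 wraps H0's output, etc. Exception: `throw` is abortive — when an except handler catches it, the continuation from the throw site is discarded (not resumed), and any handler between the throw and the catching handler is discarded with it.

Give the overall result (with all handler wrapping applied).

Step-by-step:
tell(7) @ H1 ⇒ log+=7
tell(0) @ H1 ⇒ log+=0
H0 returns 8
H1 returns (8, (7, 0))
= (8, (7, 0))

Answer: (8, (7, 0))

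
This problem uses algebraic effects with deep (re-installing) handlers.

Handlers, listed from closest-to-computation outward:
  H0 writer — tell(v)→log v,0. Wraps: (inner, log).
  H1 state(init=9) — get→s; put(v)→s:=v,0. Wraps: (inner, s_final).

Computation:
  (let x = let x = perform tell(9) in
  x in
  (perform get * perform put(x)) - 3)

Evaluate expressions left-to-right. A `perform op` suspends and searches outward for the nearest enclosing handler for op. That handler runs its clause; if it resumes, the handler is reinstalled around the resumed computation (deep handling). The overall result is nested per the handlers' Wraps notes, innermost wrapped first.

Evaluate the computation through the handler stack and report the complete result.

Evaluation trace:
tell(9) @ H0 ⇒ log+=9
get @ H1 ⇒ 9
put(0) @ H1 ⇒ s:=0
H0 returns (-3, (9))
H1 returns ((-3, (9)), 0)
= ((-3, (9)), 0)

Answer: ((-3, (9)), 0)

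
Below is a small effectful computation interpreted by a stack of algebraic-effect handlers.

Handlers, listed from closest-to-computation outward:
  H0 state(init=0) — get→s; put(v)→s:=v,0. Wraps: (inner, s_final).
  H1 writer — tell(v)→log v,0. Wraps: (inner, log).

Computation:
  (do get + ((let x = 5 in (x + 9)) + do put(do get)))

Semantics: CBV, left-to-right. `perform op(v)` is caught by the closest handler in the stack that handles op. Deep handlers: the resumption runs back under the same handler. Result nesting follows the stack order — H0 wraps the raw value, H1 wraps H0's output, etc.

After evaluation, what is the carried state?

Answer: 0

Working:
get @ H0 ⇒ 0
get @ H0 ⇒ 0
put(0) @ H0 ⇒ s:=0
H0 returns (14, 0)
H1 returns ((14, 0), ())
= ((14, 0), ())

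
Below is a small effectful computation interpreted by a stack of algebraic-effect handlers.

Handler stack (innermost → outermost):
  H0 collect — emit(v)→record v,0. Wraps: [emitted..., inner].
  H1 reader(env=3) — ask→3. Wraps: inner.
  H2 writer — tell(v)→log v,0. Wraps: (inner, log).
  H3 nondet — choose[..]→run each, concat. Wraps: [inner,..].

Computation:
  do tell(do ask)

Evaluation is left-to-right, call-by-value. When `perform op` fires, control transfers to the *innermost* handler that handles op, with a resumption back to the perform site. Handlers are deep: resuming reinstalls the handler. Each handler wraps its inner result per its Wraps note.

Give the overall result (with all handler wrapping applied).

Step-by-step:
ask @ H1 ⇒ 3
tell(3) @ H2 ⇒ log+=3
H0 returns [0]
H1 returns [0]
H2 returns ([0], (3))
H3 returns [([0], (3))]
= [([0], (3))]

Answer: [([0], (3))]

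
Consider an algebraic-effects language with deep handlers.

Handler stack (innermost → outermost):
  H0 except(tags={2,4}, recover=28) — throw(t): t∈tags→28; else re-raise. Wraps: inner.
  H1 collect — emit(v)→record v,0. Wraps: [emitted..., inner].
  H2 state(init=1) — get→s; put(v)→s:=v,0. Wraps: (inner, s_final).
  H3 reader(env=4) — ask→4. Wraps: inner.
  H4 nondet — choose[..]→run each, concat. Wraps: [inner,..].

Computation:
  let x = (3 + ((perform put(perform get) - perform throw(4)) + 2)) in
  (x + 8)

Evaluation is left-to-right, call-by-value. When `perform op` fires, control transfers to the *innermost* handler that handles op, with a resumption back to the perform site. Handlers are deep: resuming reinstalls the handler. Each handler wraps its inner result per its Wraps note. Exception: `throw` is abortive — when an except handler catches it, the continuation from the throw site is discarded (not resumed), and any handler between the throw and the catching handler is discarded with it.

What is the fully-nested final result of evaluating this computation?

Answer: [([28], 1)]

Evaluation trace:
get @ H2 ⇒ 1
put(1) @ H2 ⇒ s:=1
throw(4) @ H0 caught ⇒ 28
H1 returns [28]
H2 returns ([28], 1)
H3 returns ([28], 1)
H4 returns [([28], 1)]
= [([28], 1)]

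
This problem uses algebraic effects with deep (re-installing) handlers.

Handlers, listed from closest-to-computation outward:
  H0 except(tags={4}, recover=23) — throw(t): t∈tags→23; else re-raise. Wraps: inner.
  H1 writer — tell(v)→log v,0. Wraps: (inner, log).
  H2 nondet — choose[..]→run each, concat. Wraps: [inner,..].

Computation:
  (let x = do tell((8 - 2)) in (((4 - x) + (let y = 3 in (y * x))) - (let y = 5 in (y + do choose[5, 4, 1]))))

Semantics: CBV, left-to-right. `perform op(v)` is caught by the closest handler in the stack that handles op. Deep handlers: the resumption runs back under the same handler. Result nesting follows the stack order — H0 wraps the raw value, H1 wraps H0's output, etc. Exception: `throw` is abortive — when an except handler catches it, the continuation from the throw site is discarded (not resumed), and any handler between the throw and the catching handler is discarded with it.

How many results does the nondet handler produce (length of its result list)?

Working:
tell(6) @ H1 ⇒ log+=6
choose[5, 4, 1] @ H2
  branch[0] choose=5:
    H0 returns -6
    H1 returns (-6, (6))
    H2 returns [(-6, (6))]
  branch[1] choose=4:
    H0 returns -5
    H1 returns (-5, (6))
    H2 returns [(-5, (6))]
  branch[2] choose=1:
    H0 returns -2
    H1 returns (-2, (6))
    H2 returns [(-2, (6))]
= [(-6, (6)), (-5, (6)), (-2, (6))]

Answer: 3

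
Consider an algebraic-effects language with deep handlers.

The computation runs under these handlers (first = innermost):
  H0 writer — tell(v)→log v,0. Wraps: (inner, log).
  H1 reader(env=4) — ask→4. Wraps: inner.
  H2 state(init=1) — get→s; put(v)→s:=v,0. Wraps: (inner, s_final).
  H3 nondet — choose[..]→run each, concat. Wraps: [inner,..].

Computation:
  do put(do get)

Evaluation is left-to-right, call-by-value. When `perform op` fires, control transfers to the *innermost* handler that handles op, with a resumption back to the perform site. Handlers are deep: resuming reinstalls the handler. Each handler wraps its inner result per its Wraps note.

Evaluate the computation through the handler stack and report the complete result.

Step-by-step:
get @ H2 ⇒ 1
put(1) @ H2 ⇒ s:=1
H0 returns (0, ())
H1 returns (0, ())
H2 returns ((0, ()), 1)
H3 returns [((0, ()), 1)]
= [((0, ()), 1)]

Answer: [((0, ()), 1)]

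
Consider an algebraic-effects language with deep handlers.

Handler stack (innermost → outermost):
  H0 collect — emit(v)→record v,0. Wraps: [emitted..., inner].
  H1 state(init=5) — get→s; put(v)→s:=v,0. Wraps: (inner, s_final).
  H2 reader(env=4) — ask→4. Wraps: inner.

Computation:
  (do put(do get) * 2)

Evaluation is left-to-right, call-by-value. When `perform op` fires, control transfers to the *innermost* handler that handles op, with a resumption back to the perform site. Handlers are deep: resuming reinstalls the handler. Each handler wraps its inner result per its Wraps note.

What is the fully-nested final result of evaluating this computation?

Answer: ([0], 5)

Working:
get @ H1 ⇒ 5
put(5) @ H1 ⇒ s:=5
H0 returns [0]
H1 returns ([0], 5)
H2 returns ([0], 5)
= ([0], 5)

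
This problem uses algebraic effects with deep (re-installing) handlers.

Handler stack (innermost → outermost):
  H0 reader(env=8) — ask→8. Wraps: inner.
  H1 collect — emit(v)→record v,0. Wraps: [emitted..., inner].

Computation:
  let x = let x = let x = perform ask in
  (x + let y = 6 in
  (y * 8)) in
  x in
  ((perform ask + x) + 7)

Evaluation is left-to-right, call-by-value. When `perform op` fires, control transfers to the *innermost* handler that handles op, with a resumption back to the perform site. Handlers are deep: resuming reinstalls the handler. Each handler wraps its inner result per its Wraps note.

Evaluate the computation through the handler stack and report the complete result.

Answer: [71]

Working:
ask @ H0 ⇒ 8
ask @ H0 ⇒ 8
H0 returns 71
H1 returns [71]
= [71]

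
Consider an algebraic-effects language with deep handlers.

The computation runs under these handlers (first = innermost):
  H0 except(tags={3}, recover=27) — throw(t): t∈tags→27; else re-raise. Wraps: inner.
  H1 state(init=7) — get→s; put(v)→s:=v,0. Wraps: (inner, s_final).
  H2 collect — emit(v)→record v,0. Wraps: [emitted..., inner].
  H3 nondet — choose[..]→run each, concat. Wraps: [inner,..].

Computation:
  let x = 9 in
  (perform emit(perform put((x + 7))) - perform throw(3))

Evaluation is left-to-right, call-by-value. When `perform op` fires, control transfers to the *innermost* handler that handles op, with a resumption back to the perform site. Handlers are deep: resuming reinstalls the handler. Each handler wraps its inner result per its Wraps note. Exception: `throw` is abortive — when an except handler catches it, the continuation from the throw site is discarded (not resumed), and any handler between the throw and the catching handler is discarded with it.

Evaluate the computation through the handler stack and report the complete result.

Working:
put(16) @ H1 ⇒ s:=16
emit(0) @ H2 ⇒ out+=0
throw(3) @ H0 caught ⇒ 27
H1 returns (27, 16)
H2 returns [0, (27, 16)]
H3 returns [[0, (27, 16)]]
= [[0, (27, 16)]]

Answer: [[0, (27, 16)]]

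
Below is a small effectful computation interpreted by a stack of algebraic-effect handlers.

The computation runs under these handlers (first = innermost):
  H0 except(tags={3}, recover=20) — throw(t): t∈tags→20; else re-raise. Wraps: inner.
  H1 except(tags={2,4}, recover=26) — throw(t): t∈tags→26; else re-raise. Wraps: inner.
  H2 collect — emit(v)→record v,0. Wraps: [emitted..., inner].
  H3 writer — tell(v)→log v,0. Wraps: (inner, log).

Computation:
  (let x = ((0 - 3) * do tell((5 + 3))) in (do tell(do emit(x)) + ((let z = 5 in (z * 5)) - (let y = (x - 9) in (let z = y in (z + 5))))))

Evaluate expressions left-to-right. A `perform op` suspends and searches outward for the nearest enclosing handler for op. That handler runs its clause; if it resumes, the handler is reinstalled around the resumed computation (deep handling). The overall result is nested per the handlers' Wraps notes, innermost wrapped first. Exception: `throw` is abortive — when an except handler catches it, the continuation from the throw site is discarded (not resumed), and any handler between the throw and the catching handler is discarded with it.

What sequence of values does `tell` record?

Working:
tell(8) @ H3 ⇒ log+=8
emit(0) @ H2 ⇒ out+=0
tell(0) @ H3 ⇒ log+=0
H0 returns 29
H1 returns 29
H2 returns [0, 29]
H3 returns ([0, 29], (8, 0))
= ([0, 29], (8, 0))

Answer: (8, 0)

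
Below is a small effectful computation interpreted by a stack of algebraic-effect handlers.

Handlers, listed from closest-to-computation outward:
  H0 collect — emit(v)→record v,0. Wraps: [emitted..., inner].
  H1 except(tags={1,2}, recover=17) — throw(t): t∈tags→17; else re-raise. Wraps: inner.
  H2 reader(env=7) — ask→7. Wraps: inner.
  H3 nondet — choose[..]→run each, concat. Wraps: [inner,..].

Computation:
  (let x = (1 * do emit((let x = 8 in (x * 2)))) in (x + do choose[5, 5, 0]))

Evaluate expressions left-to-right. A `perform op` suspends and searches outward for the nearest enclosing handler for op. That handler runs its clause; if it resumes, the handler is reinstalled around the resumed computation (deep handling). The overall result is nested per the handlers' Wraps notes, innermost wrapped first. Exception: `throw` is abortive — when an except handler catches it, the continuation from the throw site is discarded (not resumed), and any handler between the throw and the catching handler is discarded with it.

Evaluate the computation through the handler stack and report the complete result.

Answer: [[16, 5], [16, 5], [16, 0]]

Working:
emit(16) @ H0 ⇒ out+=16
choose[5, 5, 0] @ H3
  branch[0] choose=5:
    H0 returns [16, 5]
    H1 returns [16, 5]
    H2 returns [16, 5]
    H3 returns [[16, 5]]
  branch[1] choose=5:
    H0 returns [16, 5]
    H1 returns [16, 5]
    H2 returns [16, 5]
    H3 returns [[16, 5]]
  branch[2] choose=0:
    H0 returns [16, 0]
    H1 returns [16, 0]
    H2 returns [16, 0]
    H3 returns [[16, 0]]
= [[16, 5], [16, 5], [16, 0]]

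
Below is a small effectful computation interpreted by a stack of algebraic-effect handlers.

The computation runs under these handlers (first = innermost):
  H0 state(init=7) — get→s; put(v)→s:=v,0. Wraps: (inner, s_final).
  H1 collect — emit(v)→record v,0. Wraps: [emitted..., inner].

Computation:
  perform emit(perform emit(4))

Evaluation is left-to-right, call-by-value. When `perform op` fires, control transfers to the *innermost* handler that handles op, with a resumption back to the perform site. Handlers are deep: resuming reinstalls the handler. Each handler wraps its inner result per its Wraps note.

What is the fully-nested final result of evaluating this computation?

Answer: [4, 0, (0, 7)]

Step-by-step:
emit(4) @ H1 ⇒ out+=4
emit(0) @ H1 ⇒ out+=0
H0 returns (0, 7)
H1 returns [4, 0, (0, 7)]
= [4, 0, (0, 7)]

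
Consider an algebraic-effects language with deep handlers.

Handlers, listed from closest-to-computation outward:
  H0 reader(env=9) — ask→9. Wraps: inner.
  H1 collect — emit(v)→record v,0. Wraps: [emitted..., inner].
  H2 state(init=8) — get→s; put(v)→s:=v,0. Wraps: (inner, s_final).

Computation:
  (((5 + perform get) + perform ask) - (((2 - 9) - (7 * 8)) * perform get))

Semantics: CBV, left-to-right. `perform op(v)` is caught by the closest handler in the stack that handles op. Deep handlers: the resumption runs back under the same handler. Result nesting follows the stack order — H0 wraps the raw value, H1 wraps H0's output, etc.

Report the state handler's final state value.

Answer: 8

Evaluation trace:
get @ H2 ⇒ 8
ask @ H0 ⇒ 9
get @ H2 ⇒ 8
H0 returns 526
H1 returns [526]
H2 returns ([526], 8)
= ([526], 8)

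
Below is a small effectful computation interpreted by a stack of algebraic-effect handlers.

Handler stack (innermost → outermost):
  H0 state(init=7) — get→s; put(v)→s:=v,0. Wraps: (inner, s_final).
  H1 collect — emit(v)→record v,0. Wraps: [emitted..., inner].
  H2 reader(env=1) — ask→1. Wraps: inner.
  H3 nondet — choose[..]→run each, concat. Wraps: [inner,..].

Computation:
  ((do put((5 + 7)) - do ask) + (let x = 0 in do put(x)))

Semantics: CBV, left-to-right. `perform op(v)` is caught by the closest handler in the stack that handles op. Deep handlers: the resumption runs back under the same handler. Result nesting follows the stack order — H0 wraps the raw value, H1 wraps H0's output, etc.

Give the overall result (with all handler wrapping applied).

Evaluation trace:
put(12) @ H0 ⇒ s:=12
ask @ H2 ⇒ 1
put(0) @ H0 ⇒ s:=0
H0 returns (-1, 0)
H1 returns [(-1, 0)]
H2 returns [(-1, 0)]
H3 returns [[(-1, 0)]]
= [[(-1, 0)]]

Answer: [[(-1, 0)]]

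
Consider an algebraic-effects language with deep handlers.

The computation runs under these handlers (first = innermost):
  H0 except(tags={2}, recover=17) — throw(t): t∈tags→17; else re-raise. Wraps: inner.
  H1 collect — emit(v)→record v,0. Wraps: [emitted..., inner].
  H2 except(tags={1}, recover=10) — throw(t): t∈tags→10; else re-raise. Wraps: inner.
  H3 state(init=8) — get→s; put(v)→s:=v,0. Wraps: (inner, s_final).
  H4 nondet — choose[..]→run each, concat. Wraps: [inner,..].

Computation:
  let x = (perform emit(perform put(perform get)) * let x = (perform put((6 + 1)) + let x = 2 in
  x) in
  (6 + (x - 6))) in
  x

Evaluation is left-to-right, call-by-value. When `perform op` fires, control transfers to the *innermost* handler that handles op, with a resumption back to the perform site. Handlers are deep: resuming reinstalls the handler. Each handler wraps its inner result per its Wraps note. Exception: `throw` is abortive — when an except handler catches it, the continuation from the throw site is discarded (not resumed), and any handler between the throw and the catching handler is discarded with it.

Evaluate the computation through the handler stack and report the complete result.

Working:
get @ H3 ⇒ 8
put(8) @ H3 ⇒ s:=8
emit(0) @ H1 ⇒ out+=0
put(7) @ H3 ⇒ s:=7
H0 returns 0
H1 returns [0, 0]
H2 returns [0, 0]
H3 returns ([0, 0], 7)
H4 returns [([0, 0], 7)]
= [([0, 0], 7)]

Answer: [([0, 0], 7)]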